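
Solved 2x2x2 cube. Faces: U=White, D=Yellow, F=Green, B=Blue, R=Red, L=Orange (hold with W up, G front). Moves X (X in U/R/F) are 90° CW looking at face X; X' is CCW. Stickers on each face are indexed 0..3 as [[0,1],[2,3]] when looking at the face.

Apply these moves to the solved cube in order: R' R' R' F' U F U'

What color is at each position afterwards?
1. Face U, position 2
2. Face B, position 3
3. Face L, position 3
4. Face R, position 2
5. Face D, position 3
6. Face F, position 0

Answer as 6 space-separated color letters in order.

After move 1 (R'): R=RRRR U=WBWB F=GWGW D=YGYG B=YBYB
After move 2 (R'): R=RRRR U=WYWY F=GBGB D=YWYW B=GBGB
After move 3 (R'): R=RRRR U=WGWG F=GYGY D=YBYB B=WBWB
After move 4 (F'): F=YYGG U=WGRR R=BRYR D=OOYB L=OGOW
After move 5 (U): U=RWRG F=BRGG R=WBYR B=OGWB L=YYOW
After move 6 (F): F=GBGR U=RWWY R=RBGR D=YWYB L=YOOO
After move 7 (U'): U=WYRW F=YOGR R=GBGR B=RBWB L=OGOO
Query 1: U[2] = R
Query 2: B[3] = B
Query 3: L[3] = O
Query 4: R[2] = G
Query 5: D[3] = B
Query 6: F[0] = Y

Answer: R B O G B Y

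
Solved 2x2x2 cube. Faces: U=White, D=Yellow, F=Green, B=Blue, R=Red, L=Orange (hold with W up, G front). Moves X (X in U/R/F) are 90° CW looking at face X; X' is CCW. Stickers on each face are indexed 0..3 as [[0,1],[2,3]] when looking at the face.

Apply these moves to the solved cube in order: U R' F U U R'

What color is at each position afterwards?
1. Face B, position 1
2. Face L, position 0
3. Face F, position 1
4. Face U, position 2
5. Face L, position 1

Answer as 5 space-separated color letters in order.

Answer: R W O B R

Derivation:
After move 1 (U): U=WWWW F=RRGG R=BBRR B=OOBB L=GGOO
After move 2 (R'): R=BRBR U=WBWO F=RWGW D=YRYG B=YOYB
After move 3 (F): F=GRWW U=WBOG R=WROR D=BBYG L=GYOR
After move 4 (U): U=OWGB F=WRWW R=YOOR B=GYYB L=GROR
After move 5 (U): U=GOBW F=YOWW R=GYOR B=GRYB L=WROR
After move 6 (R'): R=YRGO U=GYBG F=YOWW D=BOYW B=GRBB
Query 1: B[1] = R
Query 2: L[0] = W
Query 3: F[1] = O
Query 4: U[2] = B
Query 5: L[1] = R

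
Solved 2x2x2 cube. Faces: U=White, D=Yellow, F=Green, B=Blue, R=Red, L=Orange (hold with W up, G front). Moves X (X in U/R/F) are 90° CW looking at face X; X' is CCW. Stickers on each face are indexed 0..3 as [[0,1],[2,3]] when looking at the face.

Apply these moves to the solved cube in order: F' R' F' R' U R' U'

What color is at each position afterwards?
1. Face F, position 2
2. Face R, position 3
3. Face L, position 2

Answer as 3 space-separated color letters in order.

After move 1 (F'): F=GGGG U=WWRR R=YRYR D=OOYY L=OWOW
After move 2 (R'): R=RRYY U=WBRB F=GWGR D=OGYG B=YBOB
After move 3 (F'): F=WRGG U=WBRY R=GROY D=WWYG L=OBOR
After move 4 (R'): R=RYGO U=WORY F=WBGY D=WRYG B=GBWB
After move 5 (U): U=RWYO F=RYGY R=GBGO B=OBWB L=WBOR
After move 6 (R'): R=BOGG U=RWYO F=RWGO D=WYYY B=GBRB
After move 7 (U'): U=WORY F=WBGO R=RWGG B=BORB L=GBOR
Query 1: F[2] = G
Query 2: R[3] = G
Query 3: L[2] = O

Answer: G G O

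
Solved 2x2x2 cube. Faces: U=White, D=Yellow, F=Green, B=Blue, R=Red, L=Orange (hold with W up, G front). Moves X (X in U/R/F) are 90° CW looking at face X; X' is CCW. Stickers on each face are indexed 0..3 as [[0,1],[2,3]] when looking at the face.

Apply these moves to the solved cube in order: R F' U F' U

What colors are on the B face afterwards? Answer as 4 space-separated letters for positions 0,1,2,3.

After move 1 (R): R=RRRR U=WGWG F=GYGY D=YBYB B=WBWB
After move 2 (F'): F=YYGG U=WGRR R=BRYR D=OOYB L=OGOW
After move 3 (U): U=RWRG F=BRGG R=WBYR B=OGWB L=YYOW
After move 4 (F'): F=RGBG U=RWWY R=OBOR D=YWYB L=YGOR
After move 5 (U): U=WRYW F=OBBG R=OGOR B=YGWB L=RGOR
Query: B face = YGWB

Answer: Y G W B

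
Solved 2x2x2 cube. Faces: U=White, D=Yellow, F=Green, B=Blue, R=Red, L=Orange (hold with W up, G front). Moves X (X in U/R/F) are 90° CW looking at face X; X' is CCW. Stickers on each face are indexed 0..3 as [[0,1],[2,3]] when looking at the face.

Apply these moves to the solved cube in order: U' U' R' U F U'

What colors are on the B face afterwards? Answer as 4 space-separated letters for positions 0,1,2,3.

After move 1 (U'): U=WWWW F=OOGG R=GGRR B=RRBB L=BBOO
After move 2 (U'): U=WWWW F=BBGG R=OORR B=GGBB L=RROO
After move 3 (R'): R=OROR U=WBWG F=BWGW D=YBYG B=YGYB
After move 4 (U): U=WWGB F=ORGW R=YGOR B=RRYB L=BWOO
After move 5 (F): F=GOWR U=WWOW R=GGBR D=OYYG L=BYOB
After move 6 (U'): U=WWWO F=BYWR R=GOBR B=GGYB L=RROB
Query: B face = GGYB

Answer: G G Y B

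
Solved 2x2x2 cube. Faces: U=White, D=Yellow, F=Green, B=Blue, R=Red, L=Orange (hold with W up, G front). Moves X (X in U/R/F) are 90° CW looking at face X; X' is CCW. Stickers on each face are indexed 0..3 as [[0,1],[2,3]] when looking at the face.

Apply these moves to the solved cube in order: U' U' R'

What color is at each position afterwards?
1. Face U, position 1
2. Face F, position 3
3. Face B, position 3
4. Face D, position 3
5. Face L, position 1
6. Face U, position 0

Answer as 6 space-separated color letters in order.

After move 1 (U'): U=WWWW F=OOGG R=GGRR B=RRBB L=BBOO
After move 2 (U'): U=WWWW F=BBGG R=OORR B=GGBB L=RROO
After move 3 (R'): R=OROR U=WBWG F=BWGW D=YBYG B=YGYB
Query 1: U[1] = B
Query 2: F[3] = W
Query 3: B[3] = B
Query 4: D[3] = G
Query 5: L[1] = R
Query 6: U[0] = W

Answer: B W B G R W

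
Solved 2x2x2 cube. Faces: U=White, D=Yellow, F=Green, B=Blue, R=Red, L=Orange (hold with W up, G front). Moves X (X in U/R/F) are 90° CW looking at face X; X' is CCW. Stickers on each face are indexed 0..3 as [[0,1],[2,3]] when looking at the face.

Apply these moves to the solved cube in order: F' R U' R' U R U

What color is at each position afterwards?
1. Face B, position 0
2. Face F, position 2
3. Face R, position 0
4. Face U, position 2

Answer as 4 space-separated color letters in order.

Answer: O G W R

Derivation:
After move 1 (F'): F=GGGG U=WWRR R=YRYR D=OOYY L=OWOW
After move 2 (R): R=YYRR U=WGRG F=GOGY D=OBYB B=RBWB
After move 3 (U'): U=GGWR F=OWGY R=GORR B=YYWB L=RBOW
After move 4 (R'): R=ORGR U=GWWY F=OGGR D=OWYY B=BYBB
After move 5 (U): U=WGYW F=ORGR R=BYGR B=RBBB L=OGOW
After move 6 (R): R=GBRY U=WRYR F=OWGY D=OBYR B=WBGB
After move 7 (U): U=YWRR F=GBGY R=WBRY B=OGGB L=OWOW
Query 1: B[0] = O
Query 2: F[2] = G
Query 3: R[0] = W
Query 4: U[2] = R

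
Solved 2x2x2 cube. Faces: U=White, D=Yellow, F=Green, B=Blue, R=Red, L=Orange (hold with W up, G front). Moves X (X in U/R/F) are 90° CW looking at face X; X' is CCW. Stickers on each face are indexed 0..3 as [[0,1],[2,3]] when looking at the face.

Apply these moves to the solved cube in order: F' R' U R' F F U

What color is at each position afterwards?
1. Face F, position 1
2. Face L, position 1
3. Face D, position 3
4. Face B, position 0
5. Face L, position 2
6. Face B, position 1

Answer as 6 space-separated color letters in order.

After move 1 (F'): F=GGGG U=WWRR R=YRYR D=OOYY L=OWOW
After move 2 (R'): R=RRYY U=WBRB F=GWGR D=OGYG B=YBOB
After move 3 (U): U=RWBB F=RRGR R=YBYY B=OWOB L=GWOW
After move 4 (R'): R=BYYY U=ROBO F=RWGB D=ORYR B=GWGB
After move 5 (F): F=GRBW U=ROWW R=BYOY D=YBYR L=GOOR
After move 6 (F): F=BGWR U=RORO R=WYWY D=OBYR L=GYOB
After move 7 (U): U=RROO F=WYWR R=GWWY B=GYGB L=BGOB
Query 1: F[1] = Y
Query 2: L[1] = G
Query 3: D[3] = R
Query 4: B[0] = G
Query 5: L[2] = O
Query 6: B[1] = Y

Answer: Y G R G O Y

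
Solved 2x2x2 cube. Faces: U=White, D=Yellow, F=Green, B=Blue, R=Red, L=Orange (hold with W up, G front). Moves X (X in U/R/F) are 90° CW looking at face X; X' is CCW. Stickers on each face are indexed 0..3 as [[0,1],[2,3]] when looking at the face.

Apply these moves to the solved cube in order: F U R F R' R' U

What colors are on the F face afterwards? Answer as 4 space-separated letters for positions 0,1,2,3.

Answer: B G Y W

Derivation:
After move 1 (F): F=GGGG U=WWOO R=WRWR D=RRYY L=OYOY
After move 2 (U): U=OWOW F=WRGG R=BBWR B=OYBB L=GGOY
After move 3 (R): R=WBRB U=OROG F=WRGY D=RBYO B=WYWB
After move 4 (F): F=GWYR U=ORYG R=OBGB D=RWYO L=GROB
After move 5 (R'): R=BBOG U=OWYW F=GRYG D=RWYR B=OYWB
After move 6 (R'): R=BGBO U=OWYO F=GWYW D=RRYG B=RYWB
After move 7 (U): U=YOOW F=BGYW R=RYBO B=GRWB L=GWOB
Query: F face = BGYW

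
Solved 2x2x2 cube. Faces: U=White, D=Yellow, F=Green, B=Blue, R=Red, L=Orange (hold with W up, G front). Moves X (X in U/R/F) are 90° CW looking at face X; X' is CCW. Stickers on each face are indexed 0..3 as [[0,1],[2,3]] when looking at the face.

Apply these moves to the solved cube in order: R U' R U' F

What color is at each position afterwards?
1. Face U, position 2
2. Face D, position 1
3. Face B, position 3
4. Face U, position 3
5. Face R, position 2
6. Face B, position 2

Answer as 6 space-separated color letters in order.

After move 1 (R): R=RRRR U=WGWG F=GYGY D=YBYB B=WBWB
After move 2 (U'): U=GGWW F=OOGY R=GYRR B=RRWB L=WBOO
After move 3 (R): R=RGRY U=GOWY F=OBGB D=YWYR B=WRGB
After move 4 (U'): U=OYGW F=WBGB R=OBRY B=RGGB L=WROO
After move 5 (F): F=GWBB U=OYOR R=GBWY D=ROYR L=WYOW
Query 1: U[2] = O
Query 2: D[1] = O
Query 3: B[3] = B
Query 4: U[3] = R
Query 5: R[2] = W
Query 6: B[2] = G

Answer: O O B R W G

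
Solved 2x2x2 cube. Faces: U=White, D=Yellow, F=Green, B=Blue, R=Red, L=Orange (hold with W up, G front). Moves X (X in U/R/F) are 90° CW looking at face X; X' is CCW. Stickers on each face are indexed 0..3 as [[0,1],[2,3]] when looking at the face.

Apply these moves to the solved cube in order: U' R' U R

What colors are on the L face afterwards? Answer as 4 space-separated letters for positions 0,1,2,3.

Answer: O W O O

Derivation:
After move 1 (U'): U=WWWW F=OOGG R=GGRR B=RRBB L=BBOO
After move 2 (R'): R=GRGR U=WBWR F=OWGW D=YOYG B=YRYB
After move 3 (U): U=WWRB F=GRGW R=YRGR B=BBYB L=OWOO
After move 4 (R): R=GYRR U=WRRW F=GOGG D=YYYB B=BBWB
Query: L face = OWOO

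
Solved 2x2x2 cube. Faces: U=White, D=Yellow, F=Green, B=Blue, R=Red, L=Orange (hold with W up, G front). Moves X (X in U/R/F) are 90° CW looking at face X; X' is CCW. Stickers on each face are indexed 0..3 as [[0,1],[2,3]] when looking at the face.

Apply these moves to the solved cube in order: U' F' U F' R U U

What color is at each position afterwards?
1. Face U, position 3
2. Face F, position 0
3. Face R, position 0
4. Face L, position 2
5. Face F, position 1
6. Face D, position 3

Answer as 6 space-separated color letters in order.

After move 1 (U'): U=WWWW F=OOGG R=GGRR B=RRBB L=BBOO
After move 2 (F'): F=OGOG U=WWGR R=YGYR D=BOYY L=BWOW
After move 3 (U): U=GWRW F=YGOG R=RRYR B=BWBB L=OGOW
After move 4 (F'): F=GGYO U=GWRY R=ORBR D=GWYY L=OWOR
After move 5 (R): R=BORR U=GGRO F=GWYY D=GBYB B=YWWB
After move 6 (U): U=RGOG F=BOYY R=YWRR B=OWWB L=GWOR
After move 7 (U): U=ORGG F=YWYY R=OWRR B=GWWB L=BOOR
Query 1: U[3] = G
Query 2: F[0] = Y
Query 3: R[0] = O
Query 4: L[2] = O
Query 5: F[1] = W
Query 6: D[3] = B

Answer: G Y O O W B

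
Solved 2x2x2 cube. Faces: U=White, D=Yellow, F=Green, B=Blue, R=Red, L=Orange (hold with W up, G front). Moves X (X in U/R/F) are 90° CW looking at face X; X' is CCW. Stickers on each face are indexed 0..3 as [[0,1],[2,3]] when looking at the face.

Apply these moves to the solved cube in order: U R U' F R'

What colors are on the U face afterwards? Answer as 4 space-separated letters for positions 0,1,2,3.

Answer: R W O R

Derivation:
After move 1 (U): U=WWWW F=RRGG R=BBRR B=OOBB L=GGOO
After move 2 (R): R=RBRB U=WRWG F=RYGY D=YBYO B=WOWB
After move 3 (U'): U=RGWW F=GGGY R=RYRB B=RBWB L=WOOO
After move 4 (F): F=GGYG U=RGOO R=WYWB D=RRYO L=WYOB
After move 5 (R'): R=YBWW U=RWOR F=GGYO D=RGYG B=OBRB
Query: U face = RWOR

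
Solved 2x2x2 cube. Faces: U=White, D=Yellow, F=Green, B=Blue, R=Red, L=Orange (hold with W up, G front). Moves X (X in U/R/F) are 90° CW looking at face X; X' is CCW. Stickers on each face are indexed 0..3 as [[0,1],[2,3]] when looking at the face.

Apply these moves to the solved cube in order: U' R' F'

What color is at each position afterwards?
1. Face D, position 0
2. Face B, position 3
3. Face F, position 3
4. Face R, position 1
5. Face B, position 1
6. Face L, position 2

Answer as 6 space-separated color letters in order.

Answer: B B G R R O

Derivation:
After move 1 (U'): U=WWWW F=OOGG R=GGRR B=RRBB L=BBOO
After move 2 (R'): R=GRGR U=WBWR F=OWGW D=YOYG B=YRYB
After move 3 (F'): F=WWOG U=WBGG R=ORYR D=BOYG L=BROW
Query 1: D[0] = B
Query 2: B[3] = B
Query 3: F[3] = G
Query 4: R[1] = R
Query 5: B[1] = R
Query 6: L[2] = O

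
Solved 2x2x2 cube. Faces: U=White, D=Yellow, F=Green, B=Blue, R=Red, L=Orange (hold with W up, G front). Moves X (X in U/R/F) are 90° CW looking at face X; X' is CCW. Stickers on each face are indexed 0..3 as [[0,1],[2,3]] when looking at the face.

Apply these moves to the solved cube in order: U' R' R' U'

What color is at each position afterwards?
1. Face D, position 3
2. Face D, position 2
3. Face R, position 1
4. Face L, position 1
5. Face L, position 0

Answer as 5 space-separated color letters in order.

After move 1 (U'): U=WWWW F=OOGG R=GGRR B=RRBB L=BBOO
After move 2 (R'): R=GRGR U=WBWR F=OWGW D=YOYG B=YRYB
After move 3 (R'): R=RRGG U=WYWY F=OBGR D=YWYW B=GROB
After move 4 (U'): U=YYWW F=BBGR R=OBGG B=RROB L=GROO
Query 1: D[3] = W
Query 2: D[2] = Y
Query 3: R[1] = B
Query 4: L[1] = R
Query 5: L[0] = G

Answer: W Y B R G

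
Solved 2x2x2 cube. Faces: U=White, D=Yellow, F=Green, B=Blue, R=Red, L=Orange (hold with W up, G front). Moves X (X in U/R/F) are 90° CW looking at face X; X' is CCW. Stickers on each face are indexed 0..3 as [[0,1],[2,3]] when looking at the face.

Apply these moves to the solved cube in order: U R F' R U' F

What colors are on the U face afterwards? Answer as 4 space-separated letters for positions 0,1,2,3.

Answer: Y G W O

Derivation:
After move 1 (U): U=WWWW F=RRGG R=BBRR B=OOBB L=GGOO
After move 2 (R): R=RBRB U=WRWG F=RYGY D=YBYO B=WOWB
After move 3 (F'): F=YYRG U=WRRR R=BBYB D=GOYO L=GGOW
After move 4 (R): R=YBBB U=WYRG F=YORO D=GWYW B=RORB
After move 5 (U'): U=YGWR F=GGRO R=YOBB B=YBRB L=ROOW
After move 6 (F): F=RGOG U=YGWO R=WORB D=BYYW L=RGOW
Query: U face = YGWO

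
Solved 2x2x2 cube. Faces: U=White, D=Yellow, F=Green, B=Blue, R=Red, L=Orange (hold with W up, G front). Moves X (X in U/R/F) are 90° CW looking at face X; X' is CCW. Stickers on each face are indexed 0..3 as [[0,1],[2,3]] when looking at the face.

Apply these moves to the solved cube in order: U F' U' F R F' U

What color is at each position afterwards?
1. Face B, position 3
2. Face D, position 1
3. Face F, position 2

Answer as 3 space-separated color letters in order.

After move 1 (U): U=WWWW F=RRGG R=BBRR B=OOBB L=GGOO
After move 2 (F'): F=RGRG U=WWBR R=YBYR D=GOYY L=GWOW
After move 3 (U'): U=WRWB F=GWRG R=RGYR B=YBBB L=OOOW
After move 4 (F): F=RGGW U=WRWO R=WGBR D=YRYY L=OGOO
After move 5 (R): R=BWRG U=WGWW F=RRGY D=YBYY B=OBRB
After move 6 (F'): F=RYRG U=WGBR R=BWYG D=GOYY L=OWOW
After move 7 (U): U=BWRG F=BWRG R=OBYG B=OWRB L=RYOW
Query 1: B[3] = B
Query 2: D[1] = O
Query 3: F[2] = R

Answer: B O R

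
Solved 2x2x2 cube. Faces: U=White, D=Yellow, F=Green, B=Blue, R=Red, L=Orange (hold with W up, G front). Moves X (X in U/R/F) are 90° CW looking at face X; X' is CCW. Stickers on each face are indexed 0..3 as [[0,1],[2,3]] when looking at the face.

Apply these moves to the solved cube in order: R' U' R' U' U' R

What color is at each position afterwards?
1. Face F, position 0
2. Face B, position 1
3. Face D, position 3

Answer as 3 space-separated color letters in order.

Answer: G B O

Derivation:
After move 1 (R'): R=RRRR U=WBWB F=GWGW D=YGYG B=YBYB
After move 2 (U'): U=BBWW F=OOGW R=GWRR B=RRYB L=YBOO
After move 3 (R'): R=WRGR U=BYWR F=OBGW D=YOYW B=GRGB
After move 4 (U'): U=YRBW F=YBGW R=OBGR B=WRGB L=GROO
After move 5 (U'): U=RWYB F=GRGW R=YBGR B=OBGB L=WROO
After move 6 (R): R=GYRB U=RRYW F=GOGW D=YGYO B=BBWB
Query 1: F[0] = G
Query 2: B[1] = B
Query 3: D[3] = O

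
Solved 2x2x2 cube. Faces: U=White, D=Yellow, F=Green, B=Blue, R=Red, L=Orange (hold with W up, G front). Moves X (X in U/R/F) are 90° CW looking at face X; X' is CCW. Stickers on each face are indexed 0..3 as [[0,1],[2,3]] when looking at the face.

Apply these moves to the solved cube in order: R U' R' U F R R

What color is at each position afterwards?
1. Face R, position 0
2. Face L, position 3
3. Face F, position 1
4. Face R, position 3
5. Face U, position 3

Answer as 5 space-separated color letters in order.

After move 1 (R): R=RRRR U=WGWG F=GYGY D=YBYB B=WBWB
After move 2 (U'): U=GGWW F=OOGY R=GYRR B=RRWB L=WBOO
After move 3 (R'): R=YRGR U=GWWR F=OGGW D=YOYY B=BRBB
After move 4 (U): U=WGRW F=YRGW R=BRGR B=WBBB L=OGOO
After move 5 (F): F=GYWR U=WGOG R=RRWR D=GBYY L=OYOO
After move 6 (R): R=WRRR U=WYOR F=GBWY D=GBYW B=GBGB
After move 7 (R): R=RWRR U=WBOY F=GBWW D=GGYG B=RBYB
Query 1: R[0] = R
Query 2: L[3] = O
Query 3: F[1] = B
Query 4: R[3] = R
Query 5: U[3] = Y

Answer: R O B R Y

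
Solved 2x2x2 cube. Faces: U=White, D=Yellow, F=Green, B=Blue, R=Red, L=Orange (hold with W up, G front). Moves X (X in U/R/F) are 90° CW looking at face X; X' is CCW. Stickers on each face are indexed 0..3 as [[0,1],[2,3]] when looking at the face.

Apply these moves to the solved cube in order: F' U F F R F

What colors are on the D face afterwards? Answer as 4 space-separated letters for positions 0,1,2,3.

After move 1 (F'): F=GGGG U=WWRR R=YRYR D=OOYY L=OWOW
After move 2 (U): U=RWRW F=YRGG R=BBYR B=OWBB L=GGOW
After move 3 (F): F=GYGR U=RWWG R=RBWR D=YBYY L=GOOO
After move 4 (F): F=GGRY U=RWOO R=WBGR D=WRYY L=GYOB
After move 5 (R): R=GWRB U=RGOY F=GRRY D=WBYO B=OWWB
After move 6 (F): F=RGYR U=RGBY R=OWYB D=RGYO L=GWOB
Query: D face = RGYO

Answer: R G Y O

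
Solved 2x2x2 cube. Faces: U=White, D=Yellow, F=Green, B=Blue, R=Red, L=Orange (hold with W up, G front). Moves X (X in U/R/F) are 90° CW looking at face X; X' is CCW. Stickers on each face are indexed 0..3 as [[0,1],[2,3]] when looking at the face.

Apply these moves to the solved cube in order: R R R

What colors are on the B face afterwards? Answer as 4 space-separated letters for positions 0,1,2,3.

Answer: Y B Y B

Derivation:
After move 1 (R): R=RRRR U=WGWG F=GYGY D=YBYB B=WBWB
After move 2 (R): R=RRRR U=WYWY F=GBGB D=YWYW B=GBGB
After move 3 (R): R=RRRR U=WBWB F=GWGW D=YGYG B=YBYB
Query: B face = YBYB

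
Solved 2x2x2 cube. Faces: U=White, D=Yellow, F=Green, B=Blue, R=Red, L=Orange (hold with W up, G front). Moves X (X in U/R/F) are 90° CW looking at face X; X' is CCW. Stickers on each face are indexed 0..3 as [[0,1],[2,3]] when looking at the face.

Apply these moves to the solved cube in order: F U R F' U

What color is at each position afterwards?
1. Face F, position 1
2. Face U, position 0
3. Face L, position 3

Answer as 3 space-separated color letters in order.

Answer: B W O

Derivation:
After move 1 (F): F=GGGG U=WWOO R=WRWR D=RRYY L=OYOY
After move 2 (U): U=OWOW F=WRGG R=BBWR B=OYBB L=GGOY
After move 3 (R): R=WBRB U=OROG F=WRGY D=RBYO B=WYWB
After move 4 (F'): F=RYWG U=ORWR R=BBRB D=GYYO L=GGOO
After move 5 (U): U=WORR F=BBWG R=WYRB B=GGWB L=RYOO
Query 1: F[1] = B
Query 2: U[0] = W
Query 3: L[3] = O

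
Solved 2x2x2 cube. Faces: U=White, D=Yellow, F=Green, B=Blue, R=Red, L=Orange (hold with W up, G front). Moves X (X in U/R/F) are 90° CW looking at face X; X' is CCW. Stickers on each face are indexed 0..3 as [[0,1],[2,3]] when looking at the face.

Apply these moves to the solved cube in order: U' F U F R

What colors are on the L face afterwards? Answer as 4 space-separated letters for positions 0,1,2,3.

After move 1 (U'): U=WWWW F=OOGG R=GGRR B=RRBB L=BBOO
After move 2 (F): F=GOGO U=WWOB R=WGWR D=RGYY L=BYOY
After move 3 (U): U=OWBW F=WGGO R=RRWR B=BYBB L=GOOY
After move 4 (F): F=GWOG U=OWYO R=BRWR D=WRYY L=GROG
After move 5 (R): R=WBRR U=OWYG F=GROY D=WBYB B=OYWB
Query: L face = GROG

Answer: G R O G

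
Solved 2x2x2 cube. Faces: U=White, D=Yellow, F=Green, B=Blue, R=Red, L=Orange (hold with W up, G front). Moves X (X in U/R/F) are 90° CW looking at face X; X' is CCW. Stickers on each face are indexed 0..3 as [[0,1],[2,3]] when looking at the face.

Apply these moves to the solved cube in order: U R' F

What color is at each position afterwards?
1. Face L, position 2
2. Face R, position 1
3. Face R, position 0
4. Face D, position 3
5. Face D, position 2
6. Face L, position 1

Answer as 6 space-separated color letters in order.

After move 1 (U): U=WWWW F=RRGG R=BBRR B=OOBB L=GGOO
After move 2 (R'): R=BRBR U=WBWO F=RWGW D=YRYG B=YOYB
After move 3 (F): F=GRWW U=WBOG R=WROR D=BBYG L=GYOR
Query 1: L[2] = O
Query 2: R[1] = R
Query 3: R[0] = W
Query 4: D[3] = G
Query 5: D[2] = Y
Query 6: L[1] = Y

Answer: O R W G Y Y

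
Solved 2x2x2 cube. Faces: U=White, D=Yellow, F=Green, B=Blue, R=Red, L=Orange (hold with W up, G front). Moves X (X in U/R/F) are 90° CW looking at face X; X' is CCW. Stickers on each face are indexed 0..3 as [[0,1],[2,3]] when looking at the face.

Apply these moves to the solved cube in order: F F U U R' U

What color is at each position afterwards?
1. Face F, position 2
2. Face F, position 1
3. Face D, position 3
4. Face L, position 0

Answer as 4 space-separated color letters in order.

Answer: G R G B

Derivation:
After move 1 (F): F=GGGG U=WWOO R=WRWR D=RRYY L=OYOY
After move 2 (F): F=GGGG U=WWYY R=OROR D=WWYY L=OROR
After move 3 (U): U=YWYW F=ORGG R=BBOR B=ORBB L=GGOR
After move 4 (U): U=YYWW F=BBGG R=OROR B=GGBB L=OROR
After move 5 (R'): R=RROO U=YBWG F=BYGW D=WBYG B=YGWB
After move 6 (U): U=WYGB F=RRGW R=YGOO B=ORWB L=BYOR
Query 1: F[2] = G
Query 2: F[1] = R
Query 3: D[3] = G
Query 4: L[0] = B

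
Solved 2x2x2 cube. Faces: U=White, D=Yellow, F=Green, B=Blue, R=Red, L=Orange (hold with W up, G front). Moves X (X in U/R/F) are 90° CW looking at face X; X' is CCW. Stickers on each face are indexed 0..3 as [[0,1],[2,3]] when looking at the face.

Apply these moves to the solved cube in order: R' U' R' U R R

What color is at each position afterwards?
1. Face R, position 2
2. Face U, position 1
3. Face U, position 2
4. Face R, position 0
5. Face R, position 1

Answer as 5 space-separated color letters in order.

After move 1 (R'): R=RRRR U=WBWB F=GWGW D=YGYG B=YBYB
After move 2 (U'): U=BBWW F=OOGW R=GWRR B=RRYB L=YBOO
After move 3 (R'): R=WRGR U=BYWR F=OBGW D=YOYW B=GRGB
After move 4 (U): U=WBRY F=WRGW R=GRGR B=YBGB L=OBOO
After move 5 (R): R=GGRR U=WRRW F=WOGW D=YGYY B=YBBB
After move 6 (R): R=RGRG U=WORW F=WGGY D=YBYY B=WBRB
Query 1: R[2] = R
Query 2: U[1] = O
Query 3: U[2] = R
Query 4: R[0] = R
Query 5: R[1] = G

Answer: R O R R G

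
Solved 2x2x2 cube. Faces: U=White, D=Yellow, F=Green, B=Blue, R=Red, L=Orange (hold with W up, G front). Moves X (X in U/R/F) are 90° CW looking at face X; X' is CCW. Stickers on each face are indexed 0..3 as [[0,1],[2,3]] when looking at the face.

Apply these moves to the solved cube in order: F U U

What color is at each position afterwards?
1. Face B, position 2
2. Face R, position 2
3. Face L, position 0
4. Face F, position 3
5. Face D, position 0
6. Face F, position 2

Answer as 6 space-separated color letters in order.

Answer: B W W G R G

Derivation:
After move 1 (F): F=GGGG U=WWOO R=WRWR D=RRYY L=OYOY
After move 2 (U): U=OWOW F=WRGG R=BBWR B=OYBB L=GGOY
After move 3 (U): U=OOWW F=BBGG R=OYWR B=GGBB L=WROY
Query 1: B[2] = B
Query 2: R[2] = W
Query 3: L[0] = W
Query 4: F[3] = G
Query 5: D[0] = R
Query 6: F[2] = G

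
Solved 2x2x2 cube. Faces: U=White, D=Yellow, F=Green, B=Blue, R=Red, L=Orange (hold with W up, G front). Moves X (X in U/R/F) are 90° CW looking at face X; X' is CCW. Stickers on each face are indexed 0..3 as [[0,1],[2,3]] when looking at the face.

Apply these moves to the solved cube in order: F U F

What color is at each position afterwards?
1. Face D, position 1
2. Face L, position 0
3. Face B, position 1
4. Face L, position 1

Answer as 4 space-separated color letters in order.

After move 1 (F): F=GGGG U=WWOO R=WRWR D=RRYY L=OYOY
After move 2 (U): U=OWOW F=WRGG R=BBWR B=OYBB L=GGOY
After move 3 (F): F=GWGR U=OWYG R=OBWR D=WBYY L=GROR
Query 1: D[1] = B
Query 2: L[0] = G
Query 3: B[1] = Y
Query 4: L[1] = R

Answer: B G Y R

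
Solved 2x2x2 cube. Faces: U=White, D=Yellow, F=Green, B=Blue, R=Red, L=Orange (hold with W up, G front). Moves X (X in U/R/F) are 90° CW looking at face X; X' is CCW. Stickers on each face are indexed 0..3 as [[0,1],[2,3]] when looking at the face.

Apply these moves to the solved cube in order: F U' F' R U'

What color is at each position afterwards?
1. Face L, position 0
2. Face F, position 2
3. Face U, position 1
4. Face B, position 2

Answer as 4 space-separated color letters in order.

Answer: W O G O

Derivation:
After move 1 (F): F=GGGG U=WWOO R=WRWR D=RRYY L=OYOY
After move 2 (U'): U=WOWO F=OYGG R=GGWR B=WRBB L=BBOY
After move 3 (F'): F=YGOG U=WOGW R=RGRR D=BYYY L=BOOW
After move 4 (R): R=RRRG U=WGGG F=YYOY D=BBYW B=WROB
After move 5 (U'): U=GGWG F=BOOY R=YYRG B=RROB L=WROW
Query 1: L[0] = W
Query 2: F[2] = O
Query 3: U[1] = G
Query 4: B[2] = O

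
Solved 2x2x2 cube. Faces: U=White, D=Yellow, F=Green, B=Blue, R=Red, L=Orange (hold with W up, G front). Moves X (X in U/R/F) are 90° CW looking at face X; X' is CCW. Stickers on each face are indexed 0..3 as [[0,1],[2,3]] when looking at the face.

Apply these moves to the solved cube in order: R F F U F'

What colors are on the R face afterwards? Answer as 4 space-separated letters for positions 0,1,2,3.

Answer: W B G R

Derivation:
After move 1 (R): R=RRRR U=WGWG F=GYGY D=YBYB B=WBWB
After move 2 (F): F=GGYY U=WGOO R=WRGR D=RRYB L=OYOB
After move 3 (F): F=YGYG U=WGBY R=OROR D=GWYB L=OROR
After move 4 (U): U=BWYG F=ORYG R=WBOR B=ORWB L=YGOR
After move 5 (F'): F=RGOY U=BWWO R=WBGR D=GRYB L=YGOY
Query: R face = WBGR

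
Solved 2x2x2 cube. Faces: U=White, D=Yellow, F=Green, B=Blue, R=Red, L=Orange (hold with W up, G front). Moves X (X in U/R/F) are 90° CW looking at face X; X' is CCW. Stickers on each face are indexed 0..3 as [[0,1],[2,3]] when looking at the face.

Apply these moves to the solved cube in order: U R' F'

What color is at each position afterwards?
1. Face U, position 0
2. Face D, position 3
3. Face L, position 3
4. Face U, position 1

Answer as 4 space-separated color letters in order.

After move 1 (U): U=WWWW F=RRGG R=BBRR B=OOBB L=GGOO
After move 2 (R'): R=BRBR U=WBWO F=RWGW D=YRYG B=YOYB
After move 3 (F'): F=WWRG U=WBBB R=RRYR D=GOYG L=GOOW
Query 1: U[0] = W
Query 2: D[3] = G
Query 3: L[3] = W
Query 4: U[1] = B

Answer: W G W B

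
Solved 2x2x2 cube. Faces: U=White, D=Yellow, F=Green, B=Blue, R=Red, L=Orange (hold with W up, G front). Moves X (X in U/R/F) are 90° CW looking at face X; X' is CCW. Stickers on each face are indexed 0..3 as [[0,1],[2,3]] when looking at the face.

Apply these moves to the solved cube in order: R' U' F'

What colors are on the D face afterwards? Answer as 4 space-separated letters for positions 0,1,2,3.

Answer: B O Y G

Derivation:
After move 1 (R'): R=RRRR U=WBWB F=GWGW D=YGYG B=YBYB
After move 2 (U'): U=BBWW F=OOGW R=GWRR B=RRYB L=YBOO
After move 3 (F'): F=OWOG U=BBGR R=GWYR D=BOYG L=YWOW
Query: D face = BOYG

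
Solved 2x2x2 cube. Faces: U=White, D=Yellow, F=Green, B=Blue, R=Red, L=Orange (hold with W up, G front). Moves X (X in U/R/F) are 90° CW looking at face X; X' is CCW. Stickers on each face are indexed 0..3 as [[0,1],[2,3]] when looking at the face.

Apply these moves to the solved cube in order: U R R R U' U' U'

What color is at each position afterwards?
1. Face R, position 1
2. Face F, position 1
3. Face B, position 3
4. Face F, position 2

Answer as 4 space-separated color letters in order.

Answer: O R B G

Derivation:
After move 1 (U): U=WWWW F=RRGG R=BBRR B=OOBB L=GGOO
After move 2 (R): R=RBRB U=WRWG F=RYGY D=YBYO B=WOWB
After move 3 (R): R=RRBB U=WYWY F=RBGO D=YWYW B=GORB
After move 4 (R): R=BRBR U=WBWO F=RWGW D=YRYG B=YOYB
After move 5 (U'): U=BOWW F=GGGW R=RWBR B=BRYB L=YOOO
After move 6 (U'): U=OWBW F=YOGW R=GGBR B=RWYB L=BROO
After move 7 (U'): U=WWOB F=BRGW R=YOBR B=GGYB L=RWOO
Query 1: R[1] = O
Query 2: F[1] = R
Query 3: B[3] = B
Query 4: F[2] = G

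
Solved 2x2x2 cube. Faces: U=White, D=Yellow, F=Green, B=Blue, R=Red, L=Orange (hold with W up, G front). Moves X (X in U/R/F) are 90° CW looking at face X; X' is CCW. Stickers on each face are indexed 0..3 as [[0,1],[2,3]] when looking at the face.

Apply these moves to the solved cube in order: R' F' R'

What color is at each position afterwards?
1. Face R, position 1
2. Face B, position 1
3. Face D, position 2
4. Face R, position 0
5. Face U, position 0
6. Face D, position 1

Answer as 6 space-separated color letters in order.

After move 1 (R'): R=RRRR U=WBWB F=GWGW D=YGYG B=YBYB
After move 2 (F'): F=WWGG U=WBRR R=GRYR D=OOYG L=OBOW
After move 3 (R'): R=RRGY U=WYRY F=WBGR D=OWYG B=GBOB
Query 1: R[1] = R
Query 2: B[1] = B
Query 3: D[2] = Y
Query 4: R[0] = R
Query 5: U[0] = W
Query 6: D[1] = W

Answer: R B Y R W W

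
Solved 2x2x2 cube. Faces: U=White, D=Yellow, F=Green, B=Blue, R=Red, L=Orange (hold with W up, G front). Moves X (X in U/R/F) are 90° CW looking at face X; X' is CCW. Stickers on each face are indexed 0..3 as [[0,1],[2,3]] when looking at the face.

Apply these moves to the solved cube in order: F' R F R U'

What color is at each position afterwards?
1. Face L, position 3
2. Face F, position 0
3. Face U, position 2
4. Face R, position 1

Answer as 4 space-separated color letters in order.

Answer: B O W Y

Derivation:
After move 1 (F'): F=GGGG U=WWRR R=YRYR D=OOYY L=OWOW
After move 2 (R): R=YYRR U=WGRG F=GOGY D=OBYB B=RBWB
After move 3 (F): F=GGYO U=WGWW R=RYGR D=RYYB L=OOOB
After move 4 (R): R=GRRY U=WGWO F=GYYB D=RWYR B=WBGB
After move 5 (U'): U=GOWW F=OOYB R=GYRY B=GRGB L=WBOB
Query 1: L[3] = B
Query 2: F[0] = O
Query 3: U[2] = W
Query 4: R[1] = Y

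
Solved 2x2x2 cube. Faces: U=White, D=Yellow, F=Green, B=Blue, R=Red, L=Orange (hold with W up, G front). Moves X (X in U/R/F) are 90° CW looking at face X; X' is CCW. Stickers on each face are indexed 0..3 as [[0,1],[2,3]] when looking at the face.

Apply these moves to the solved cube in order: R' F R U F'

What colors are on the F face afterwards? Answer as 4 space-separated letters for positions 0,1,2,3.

After move 1 (R'): R=RRRR U=WBWB F=GWGW D=YGYG B=YBYB
After move 2 (F): F=GGWW U=WBOO R=WRBR D=RRYG L=OYOG
After move 3 (R): R=BWRR U=WGOW F=GRWG D=RYYY B=OBBB
After move 4 (U): U=OWWG F=BWWG R=OBRR B=OYBB L=GROG
After move 5 (F'): F=WGBW U=OWOR R=YBRR D=RGYY L=GGOW
Query: F face = WGBW

Answer: W G B W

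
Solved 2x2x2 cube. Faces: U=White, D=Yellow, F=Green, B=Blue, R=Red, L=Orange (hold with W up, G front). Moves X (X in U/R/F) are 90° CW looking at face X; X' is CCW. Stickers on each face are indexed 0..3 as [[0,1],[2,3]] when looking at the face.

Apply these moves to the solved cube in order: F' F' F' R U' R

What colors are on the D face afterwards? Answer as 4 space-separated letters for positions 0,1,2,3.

Answer: R W Y W

Derivation:
After move 1 (F'): F=GGGG U=WWRR R=YRYR D=OOYY L=OWOW
After move 2 (F'): F=GGGG U=WWYY R=OROR D=WWYY L=OROR
After move 3 (F'): F=GGGG U=WWOO R=WRWR D=RRYY L=OYOY
After move 4 (R): R=WWRR U=WGOG F=GRGY D=RBYB B=OBWB
After move 5 (U'): U=GGWO F=OYGY R=GRRR B=WWWB L=OBOY
After move 6 (R): R=RGRR U=GYWY F=OBGB D=RWYW B=OWGB
Query: D face = RWYW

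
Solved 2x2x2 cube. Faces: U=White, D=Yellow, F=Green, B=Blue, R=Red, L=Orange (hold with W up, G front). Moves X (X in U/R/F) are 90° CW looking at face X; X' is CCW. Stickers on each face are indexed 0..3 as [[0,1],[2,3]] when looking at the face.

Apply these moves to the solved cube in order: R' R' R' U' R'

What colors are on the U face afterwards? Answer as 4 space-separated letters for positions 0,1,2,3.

After move 1 (R'): R=RRRR U=WBWB F=GWGW D=YGYG B=YBYB
After move 2 (R'): R=RRRR U=WYWY F=GBGB D=YWYW B=GBGB
After move 3 (R'): R=RRRR U=WGWG F=GYGY D=YBYB B=WBWB
After move 4 (U'): U=GGWW F=OOGY R=GYRR B=RRWB L=WBOO
After move 5 (R'): R=YRGR U=GWWR F=OGGW D=YOYY B=BRBB
Query: U face = GWWR

Answer: G W W R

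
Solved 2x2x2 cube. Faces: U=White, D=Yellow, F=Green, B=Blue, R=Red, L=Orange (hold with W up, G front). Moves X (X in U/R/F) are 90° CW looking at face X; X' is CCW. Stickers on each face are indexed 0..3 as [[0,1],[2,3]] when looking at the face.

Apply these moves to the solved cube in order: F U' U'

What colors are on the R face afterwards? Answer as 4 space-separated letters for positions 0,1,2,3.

After move 1 (F): F=GGGG U=WWOO R=WRWR D=RRYY L=OYOY
After move 2 (U'): U=WOWO F=OYGG R=GGWR B=WRBB L=BBOY
After move 3 (U'): U=OOWW F=BBGG R=OYWR B=GGBB L=WROY
Query: R face = OYWR

Answer: O Y W R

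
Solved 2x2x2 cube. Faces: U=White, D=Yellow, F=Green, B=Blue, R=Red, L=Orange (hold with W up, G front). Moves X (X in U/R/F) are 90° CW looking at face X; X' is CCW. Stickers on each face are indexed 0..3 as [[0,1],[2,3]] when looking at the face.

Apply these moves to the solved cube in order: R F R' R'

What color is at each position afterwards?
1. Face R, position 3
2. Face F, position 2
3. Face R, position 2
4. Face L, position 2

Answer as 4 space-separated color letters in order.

Answer: W Y R O

Derivation:
After move 1 (R): R=RRRR U=WGWG F=GYGY D=YBYB B=WBWB
After move 2 (F): F=GGYY U=WGOO R=WRGR D=RRYB L=OYOB
After move 3 (R'): R=RRWG U=WWOW F=GGYO D=RGYY B=BBRB
After move 4 (R'): R=RGRW U=WROB F=GWYW D=RGYO B=YBGB
Query 1: R[3] = W
Query 2: F[2] = Y
Query 3: R[2] = R
Query 4: L[2] = O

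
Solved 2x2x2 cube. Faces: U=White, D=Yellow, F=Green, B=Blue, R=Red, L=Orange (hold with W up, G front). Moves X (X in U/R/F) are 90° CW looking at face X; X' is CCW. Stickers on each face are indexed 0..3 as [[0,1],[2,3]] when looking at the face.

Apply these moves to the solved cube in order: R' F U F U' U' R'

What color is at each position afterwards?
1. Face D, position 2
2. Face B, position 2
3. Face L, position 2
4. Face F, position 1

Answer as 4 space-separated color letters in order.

After move 1 (R'): R=RRRR U=WBWB F=GWGW D=YGYG B=YBYB
After move 2 (F): F=GGWW U=WBOO R=WRBR D=RRYG L=OYOG
After move 3 (U): U=OWOB F=WRWW R=YBBR B=OYYB L=GGOG
After move 4 (F): F=WWWR U=OWGG R=OBBR D=BYYG L=GROR
After move 5 (U'): U=WGOG F=GRWR R=WWBR B=OBYB L=OYOR
After move 6 (U'): U=GGWO F=OYWR R=GRBR B=WWYB L=OBOR
After move 7 (R'): R=RRGB U=GYWW F=OGWO D=BYYR B=GWYB
Query 1: D[2] = Y
Query 2: B[2] = Y
Query 3: L[2] = O
Query 4: F[1] = G

Answer: Y Y O G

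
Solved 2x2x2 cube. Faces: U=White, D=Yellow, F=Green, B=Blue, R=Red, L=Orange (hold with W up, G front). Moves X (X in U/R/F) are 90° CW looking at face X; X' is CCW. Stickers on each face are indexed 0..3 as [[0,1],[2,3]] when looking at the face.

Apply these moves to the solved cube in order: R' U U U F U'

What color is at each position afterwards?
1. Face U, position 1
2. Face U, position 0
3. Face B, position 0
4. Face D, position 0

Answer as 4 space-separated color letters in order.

Answer: B B W R

Derivation:
After move 1 (R'): R=RRRR U=WBWB F=GWGW D=YGYG B=YBYB
After move 2 (U): U=WWBB F=RRGW R=YBRR B=OOYB L=GWOO
After move 3 (U): U=BWBW F=YBGW R=OORR B=GWYB L=RROO
After move 4 (U): U=BBWW F=OOGW R=GWRR B=RRYB L=YBOO
After move 5 (F): F=GOWO U=BBOB R=WWWR D=RGYG L=YYOG
After move 6 (U'): U=BBBO F=YYWO R=GOWR B=WWYB L=RROG
Query 1: U[1] = B
Query 2: U[0] = B
Query 3: B[0] = W
Query 4: D[0] = R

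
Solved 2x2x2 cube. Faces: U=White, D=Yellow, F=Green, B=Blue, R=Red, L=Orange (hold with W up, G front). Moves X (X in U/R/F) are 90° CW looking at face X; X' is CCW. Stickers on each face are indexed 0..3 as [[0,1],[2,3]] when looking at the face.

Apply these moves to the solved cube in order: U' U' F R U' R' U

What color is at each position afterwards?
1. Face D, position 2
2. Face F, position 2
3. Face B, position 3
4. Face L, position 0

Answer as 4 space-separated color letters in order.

After move 1 (U'): U=WWWW F=OOGG R=GGRR B=RRBB L=BBOO
After move 2 (U'): U=WWWW F=BBGG R=OORR B=GGBB L=RROO
After move 3 (F): F=GBGB U=WWOR R=WOWR D=ROYY L=RYOY
After move 4 (R): R=WWRO U=WBOB F=GOGY D=RBYG B=RGWB
After move 5 (U'): U=BBWO F=RYGY R=GORO B=WWWB L=RGOY
After move 6 (R'): R=OOGR U=BWWW F=RBGO D=RYYY B=GWBB
After move 7 (U): U=WBWW F=OOGO R=GWGR B=RGBB L=RBOY
Query 1: D[2] = Y
Query 2: F[2] = G
Query 3: B[3] = B
Query 4: L[0] = R

Answer: Y G B R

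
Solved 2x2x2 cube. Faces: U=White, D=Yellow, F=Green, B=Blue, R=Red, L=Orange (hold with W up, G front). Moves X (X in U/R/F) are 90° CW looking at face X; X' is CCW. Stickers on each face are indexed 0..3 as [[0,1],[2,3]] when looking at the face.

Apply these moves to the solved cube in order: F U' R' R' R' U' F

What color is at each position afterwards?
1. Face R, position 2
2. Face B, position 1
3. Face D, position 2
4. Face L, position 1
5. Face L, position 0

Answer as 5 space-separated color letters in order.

After move 1 (F): F=GGGG U=WWOO R=WRWR D=RRYY L=OYOY
After move 2 (U'): U=WOWO F=OYGG R=GGWR B=WRBB L=BBOY
After move 3 (R'): R=GRGW U=WBWW F=OOGO D=RYYG B=YRRB
After move 4 (R'): R=RWGG U=WRWY F=OBGW D=ROYO B=GRYB
After move 5 (R'): R=WGRG U=WYWG F=ORGY D=RBYW B=OROB
After move 6 (U'): U=YGWW F=BBGY R=ORRG B=WGOB L=OROY
After move 7 (F): F=GBYB U=YGYR R=WRWG D=ROYW L=OROB
Query 1: R[2] = W
Query 2: B[1] = G
Query 3: D[2] = Y
Query 4: L[1] = R
Query 5: L[0] = O

Answer: W G Y R O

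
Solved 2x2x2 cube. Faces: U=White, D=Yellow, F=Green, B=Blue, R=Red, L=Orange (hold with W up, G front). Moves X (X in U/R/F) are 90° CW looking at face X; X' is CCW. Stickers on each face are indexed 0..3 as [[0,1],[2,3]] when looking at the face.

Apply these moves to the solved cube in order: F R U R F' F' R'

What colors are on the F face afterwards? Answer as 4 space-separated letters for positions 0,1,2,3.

After move 1 (F): F=GGGG U=WWOO R=WRWR D=RRYY L=OYOY
After move 2 (R): R=WWRR U=WGOG F=GRGY D=RBYB B=OBWB
After move 3 (U): U=OWGG F=WWGY R=OBRR B=OYWB L=GROY
After move 4 (R): R=RORB U=OWGY F=WBGB D=RWYO B=GYWB
After move 5 (F'): F=BBWG U=OWRR R=WORB D=RYYO L=GYOG
After move 6 (F'): F=BGBW U=OWWR R=YORB D=YGYO L=GROR
After move 7 (R'): R=OBYR U=OWWG F=BWBR D=YGYW B=OYGB
Query: F face = BWBR

Answer: B W B R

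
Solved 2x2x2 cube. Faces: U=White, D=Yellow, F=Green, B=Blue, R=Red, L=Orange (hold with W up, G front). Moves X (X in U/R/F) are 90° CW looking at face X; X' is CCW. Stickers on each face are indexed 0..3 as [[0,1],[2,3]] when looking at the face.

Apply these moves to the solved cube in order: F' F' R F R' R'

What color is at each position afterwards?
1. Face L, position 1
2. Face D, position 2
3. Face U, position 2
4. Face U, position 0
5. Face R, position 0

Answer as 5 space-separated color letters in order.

After move 1 (F'): F=GGGG U=WWRR R=YRYR D=OOYY L=OWOW
After move 2 (F'): F=GGGG U=WWYY R=OROR D=WWYY L=OROR
After move 3 (R): R=OORR U=WGYG F=GWGY D=WBYB B=YBWB
After move 4 (F): F=GGYW U=WGRR R=YOGR D=ROYB L=OWOB
After move 5 (R'): R=ORYG U=WWRY F=GGYR D=RGYW B=BBOB
After move 6 (R'): R=RGOY U=WORB F=GWYY D=RGYR B=WBGB
Query 1: L[1] = W
Query 2: D[2] = Y
Query 3: U[2] = R
Query 4: U[0] = W
Query 5: R[0] = R

Answer: W Y R W R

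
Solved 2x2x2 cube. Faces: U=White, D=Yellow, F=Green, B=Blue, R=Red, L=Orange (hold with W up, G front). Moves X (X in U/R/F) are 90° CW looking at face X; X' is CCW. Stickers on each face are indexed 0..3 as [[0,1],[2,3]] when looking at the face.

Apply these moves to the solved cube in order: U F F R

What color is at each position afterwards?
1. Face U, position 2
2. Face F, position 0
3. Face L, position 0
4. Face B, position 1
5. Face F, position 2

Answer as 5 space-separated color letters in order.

Answer: Y G G O R

Derivation:
After move 1 (U): U=WWWW F=RRGG R=BBRR B=OOBB L=GGOO
After move 2 (F): F=GRGR U=WWOG R=WBWR D=RBYY L=GYOY
After move 3 (F): F=GGRR U=WWYY R=OBGR D=WWYY L=GROB
After move 4 (R): R=GORB U=WGYR F=GWRY D=WBYO B=YOWB
Query 1: U[2] = Y
Query 2: F[0] = G
Query 3: L[0] = G
Query 4: B[1] = O
Query 5: F[2] = R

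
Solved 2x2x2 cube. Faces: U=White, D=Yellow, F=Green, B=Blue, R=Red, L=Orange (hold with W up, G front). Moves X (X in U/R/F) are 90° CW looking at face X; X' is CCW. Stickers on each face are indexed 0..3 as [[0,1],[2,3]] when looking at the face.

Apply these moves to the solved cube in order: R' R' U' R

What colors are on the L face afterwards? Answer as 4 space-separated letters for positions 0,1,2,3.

After move 1 (R'): R=RRRR U=WBWB F=GWGW D=YGYG B=YBYB
After move 2 (R'): R=RRRR U=WYWY F=GBGB D=YWYW B=GBGB
After move 3 (U'): U=YYWW F=OOGB R=GBRR B=RRGB L=GBOO
After move 4 (R): R=RGRB U=YOWB F=OWGW D=YGYR B=WRYB
Query: L face = GBOO

Answer: G B O O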